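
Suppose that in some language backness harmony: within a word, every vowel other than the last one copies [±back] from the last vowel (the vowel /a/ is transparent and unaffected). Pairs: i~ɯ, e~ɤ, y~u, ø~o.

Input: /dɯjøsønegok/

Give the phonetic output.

/ø/ harmonizes with /o/ ([+back]) → [o]
/ø/ harmonizes with /o/ ([+back]) → [o]
/e/ harmonizes with /o/ ([+back]) → [ɤ]

[dɯjosonɤgok]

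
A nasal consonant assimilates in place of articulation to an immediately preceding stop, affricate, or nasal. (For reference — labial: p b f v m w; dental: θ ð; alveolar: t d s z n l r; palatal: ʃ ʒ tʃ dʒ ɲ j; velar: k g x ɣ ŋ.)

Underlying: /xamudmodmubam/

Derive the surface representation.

/m/ after /d/ (alveolar) → [n]
/m/ after /d/ (alveolar) → [n]

[xamudnodnubam]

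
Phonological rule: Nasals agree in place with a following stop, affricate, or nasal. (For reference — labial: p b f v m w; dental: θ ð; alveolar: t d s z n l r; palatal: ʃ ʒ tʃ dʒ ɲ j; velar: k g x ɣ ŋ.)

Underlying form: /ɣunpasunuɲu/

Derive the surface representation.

[ɣumpasunuɲu]

/n/ before /p/ (labial) → [m]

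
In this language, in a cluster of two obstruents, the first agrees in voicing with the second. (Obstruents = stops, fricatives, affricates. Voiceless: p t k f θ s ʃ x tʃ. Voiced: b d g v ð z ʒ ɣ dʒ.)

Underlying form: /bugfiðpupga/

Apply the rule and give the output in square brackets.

/g/ before /f/ (voiceless) → [k]
/ð/ before /p/ (voiceless) → [θ]
/p/ before /g/ (voiced) → [b]

[bukfiθpubga]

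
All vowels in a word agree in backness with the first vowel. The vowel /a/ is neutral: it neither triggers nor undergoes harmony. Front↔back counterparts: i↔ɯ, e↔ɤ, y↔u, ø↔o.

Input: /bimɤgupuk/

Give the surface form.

[bimegypyk]

/ɤ/ harmonizes with /i/ ([-back]) → [e]
/u/ harmonizes with /i/ ([-back]) → [y]
/u/ harmonizes with /i/ ([-back]) → [y]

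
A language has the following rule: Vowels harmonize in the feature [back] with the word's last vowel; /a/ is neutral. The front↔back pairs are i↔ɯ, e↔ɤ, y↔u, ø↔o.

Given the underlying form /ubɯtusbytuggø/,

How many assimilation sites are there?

/u/ harmonizes with /ø/ ([-back]) → [y]
/ɯ/ harmonizes with /ø/ ([-back]) → [i]
/u/ harmonizes with /ø/ ([-back]) → [y]
/u/ harmonizes with /ø/ ([-back]) → [y]
4 segments change.

4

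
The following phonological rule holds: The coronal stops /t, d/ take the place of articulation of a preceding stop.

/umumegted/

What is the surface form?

[umumegked]

/t/ after /g/ (velar) → [k]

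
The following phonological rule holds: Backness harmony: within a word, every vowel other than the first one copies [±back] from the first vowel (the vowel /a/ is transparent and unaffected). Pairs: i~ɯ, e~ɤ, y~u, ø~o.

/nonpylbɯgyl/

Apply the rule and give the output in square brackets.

[nonpulbɯgul]

/y/ harmonizes with /o/ ([+back]) → [u]
/y/ harmonizes with /o/ ([+back]) → [u]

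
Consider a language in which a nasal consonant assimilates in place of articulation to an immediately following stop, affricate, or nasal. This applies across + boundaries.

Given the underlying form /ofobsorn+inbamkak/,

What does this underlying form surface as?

/n/ before /b/ (labial) → [m]
/m/ before /k/ (velar) → [ŋ]

[ofobsorn+imbaŋkak]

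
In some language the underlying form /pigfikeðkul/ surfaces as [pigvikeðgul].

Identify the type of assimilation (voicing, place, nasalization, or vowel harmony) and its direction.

/f/→[v] /k/→[g].
Each target copies a feature from the preceding segment, so the direction is progressive.

voicing assimilation, progressive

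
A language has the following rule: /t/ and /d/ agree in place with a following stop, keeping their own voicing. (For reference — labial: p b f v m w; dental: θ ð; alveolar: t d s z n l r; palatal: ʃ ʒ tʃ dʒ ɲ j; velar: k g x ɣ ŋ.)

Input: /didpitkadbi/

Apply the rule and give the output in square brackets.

[dibpikkabbi]

/d/ before /p/ (labial) → [b]
/t/ before /k/ (velar) → [k]
/d/ before /b/ (labial) → [b]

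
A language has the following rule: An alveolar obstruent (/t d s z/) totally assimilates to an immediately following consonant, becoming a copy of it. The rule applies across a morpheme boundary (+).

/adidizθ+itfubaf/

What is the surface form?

/z/ before /θ/ → [θ] (total assimilation)
/t/ before /f/ → [f] (total assimilation)

[adidiθθ+iffubaf]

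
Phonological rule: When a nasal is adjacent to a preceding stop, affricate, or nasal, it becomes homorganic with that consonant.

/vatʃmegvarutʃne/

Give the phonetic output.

[vatʃɲegvarutʃɲe]

/m/ after /tʃ/ (palatal) → [ɲ]
/n/ after /tʃ/ (palatal) → [ɲ]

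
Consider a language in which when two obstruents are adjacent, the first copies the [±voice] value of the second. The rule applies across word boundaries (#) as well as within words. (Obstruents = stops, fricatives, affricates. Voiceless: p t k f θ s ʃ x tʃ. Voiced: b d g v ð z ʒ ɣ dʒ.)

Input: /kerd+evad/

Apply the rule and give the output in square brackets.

[kerd+evad]

no segment meets the rule's conditions; no change.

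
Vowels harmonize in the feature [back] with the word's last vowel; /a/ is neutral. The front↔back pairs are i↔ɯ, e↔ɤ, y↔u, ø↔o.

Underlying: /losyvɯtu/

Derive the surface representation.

[losuvɯtu]

/y/ harmonizes with /u/ ([+back]) → [u]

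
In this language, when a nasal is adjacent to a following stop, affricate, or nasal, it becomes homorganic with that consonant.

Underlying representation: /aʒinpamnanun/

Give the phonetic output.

/n/ before /p/ (labial) → [m]
/m/ before /n/ (alveolar) → [n]

[aʒimpannanun]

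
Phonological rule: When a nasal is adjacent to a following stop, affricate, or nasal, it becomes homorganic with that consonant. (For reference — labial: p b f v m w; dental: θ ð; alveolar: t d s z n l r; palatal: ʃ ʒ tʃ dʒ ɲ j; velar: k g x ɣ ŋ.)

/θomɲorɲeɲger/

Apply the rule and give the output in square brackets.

/m/ before /ɲ/ (palatal) → [ɲ]
/ɲ/ before /g/ (velar) → [ŋ]

[θoɲɲorɲeŋger]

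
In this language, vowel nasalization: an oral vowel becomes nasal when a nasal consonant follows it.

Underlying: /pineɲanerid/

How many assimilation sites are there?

3

/i/ before nasal /n/ → [ĩ]
/e/ before nasal /ɲ/ → [ẽ]
/a/ before nasal /n/ → [ã]
3 segments change.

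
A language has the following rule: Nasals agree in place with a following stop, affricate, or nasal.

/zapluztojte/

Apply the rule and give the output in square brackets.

no segment meets the rule's conditions; no change.

[zapluztojte]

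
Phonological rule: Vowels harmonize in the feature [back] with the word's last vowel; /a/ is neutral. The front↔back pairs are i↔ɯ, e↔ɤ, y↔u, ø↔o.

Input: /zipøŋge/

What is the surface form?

[zipøŋge]

no segment meets the rule's conditions; no change.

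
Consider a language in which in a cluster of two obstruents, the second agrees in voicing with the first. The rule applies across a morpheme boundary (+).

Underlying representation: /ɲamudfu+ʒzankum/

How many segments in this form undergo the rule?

1

/f/ after /d/ (voiced) → [v]
1 segment changes.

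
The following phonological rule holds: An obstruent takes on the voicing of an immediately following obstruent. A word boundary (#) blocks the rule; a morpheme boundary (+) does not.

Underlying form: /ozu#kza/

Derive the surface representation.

[ozu#gza]

/k/ before /z/ (voiced) → [g]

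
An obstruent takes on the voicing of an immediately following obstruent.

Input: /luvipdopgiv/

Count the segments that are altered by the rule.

2

/p/ before /d/ (voiced) → [b]
/p/ before /g/ (voiced) → [b]
2 segments change.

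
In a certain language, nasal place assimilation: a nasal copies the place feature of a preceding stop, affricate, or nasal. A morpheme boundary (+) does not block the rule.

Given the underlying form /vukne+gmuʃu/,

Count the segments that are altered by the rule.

/n/ after /k/ (velar) → [ŋ]
/m/ after /g/ (velar) → [ŋ]
2 segments change.

2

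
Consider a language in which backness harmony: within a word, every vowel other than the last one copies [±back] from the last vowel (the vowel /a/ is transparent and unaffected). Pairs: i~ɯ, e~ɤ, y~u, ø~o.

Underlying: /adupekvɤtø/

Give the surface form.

[adypekvetø]

/u/ harmonizes with /ø/ ([-back]) → [y]
/ɤ/ harmonizes with /ø/ ([-back]) → [e]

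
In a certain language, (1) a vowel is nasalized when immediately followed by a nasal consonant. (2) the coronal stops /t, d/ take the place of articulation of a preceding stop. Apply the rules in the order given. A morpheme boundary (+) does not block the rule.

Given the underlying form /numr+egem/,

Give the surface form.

Rule 1: /u/ before nasal /m/ → [ũ]
Rule 1: /e/ before nasal /m/ → [ẽ]
After rule 1: nũmr+egẽm
Rule 2: no segment meets the rule's conditions; no change.

[nũmr+egẽm]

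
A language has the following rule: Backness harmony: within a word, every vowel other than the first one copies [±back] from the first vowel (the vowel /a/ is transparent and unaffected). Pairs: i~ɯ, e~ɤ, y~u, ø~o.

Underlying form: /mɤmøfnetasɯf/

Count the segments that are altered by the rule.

/ø/ harmonizes with /ɤ/ ([+back]) → [o]
/e/ harmonizes with /ɤ/ ([+back]) → [ɤ]
2 segments change.

2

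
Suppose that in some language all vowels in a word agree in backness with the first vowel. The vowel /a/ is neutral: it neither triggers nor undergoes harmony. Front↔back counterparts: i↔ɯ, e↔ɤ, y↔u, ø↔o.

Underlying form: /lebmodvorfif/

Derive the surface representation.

/o/ harmonizes with /e/ ([-back]) → [ø]
/o/ harmonizes with /e/ ([-back]) → [ø]

[lebmødvørfif]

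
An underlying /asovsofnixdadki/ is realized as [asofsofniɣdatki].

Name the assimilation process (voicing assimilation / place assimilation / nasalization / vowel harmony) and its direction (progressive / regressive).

voicing assimilation, regressive

/v/→[f] /x/→[ɣ] /d/→[t].
Each target copies a feature from the following segment, so the direction is regressive.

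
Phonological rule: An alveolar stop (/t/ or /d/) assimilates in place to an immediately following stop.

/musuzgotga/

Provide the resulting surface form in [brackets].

/t/ before /g/ (velar) → [k]

[musuzgokga]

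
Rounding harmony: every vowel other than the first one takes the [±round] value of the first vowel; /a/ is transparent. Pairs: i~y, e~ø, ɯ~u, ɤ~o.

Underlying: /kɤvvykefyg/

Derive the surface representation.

[kɤvvikefig]

/y/ harmonizes with /ɤ/ ([-round]) → [i]
/y/ harmonizes with /ɤ/ ([-round]) → [i]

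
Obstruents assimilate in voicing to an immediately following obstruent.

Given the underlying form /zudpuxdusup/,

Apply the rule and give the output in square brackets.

[zutpuɣdusup]

/d/ before /p/ (voiceless) → [t]
/x/ before /d/ (voiced) → [ɣ]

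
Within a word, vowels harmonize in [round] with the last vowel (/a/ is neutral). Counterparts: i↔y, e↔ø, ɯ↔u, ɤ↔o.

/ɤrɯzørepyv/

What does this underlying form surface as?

[oruzørøpyv]

/ɤ/ harmonizes with /y/ ([+round]) → [o]
/ɯ/ harmonizes with /y/ ([+round]) → [u]
/e/ harmonizes with /y/ ([+round]) → [ø]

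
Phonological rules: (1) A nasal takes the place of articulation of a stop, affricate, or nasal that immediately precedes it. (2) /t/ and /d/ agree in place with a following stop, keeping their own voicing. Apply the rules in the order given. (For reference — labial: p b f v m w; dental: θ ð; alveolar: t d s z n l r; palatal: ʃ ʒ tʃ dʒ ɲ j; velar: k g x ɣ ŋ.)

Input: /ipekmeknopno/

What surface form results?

Rule 1: /m/ after /k/ (velar) → [ŋ]
Rule 1: /n/ after /k/ (velar) → [ŋ]
Rule 1: /n/ after /p/ (labial) → [m]
After rule 1: ipekŋekŋopmo
Rule 2: no segment meets the rule's conditions; no change.

[ipekŋekŋopmo]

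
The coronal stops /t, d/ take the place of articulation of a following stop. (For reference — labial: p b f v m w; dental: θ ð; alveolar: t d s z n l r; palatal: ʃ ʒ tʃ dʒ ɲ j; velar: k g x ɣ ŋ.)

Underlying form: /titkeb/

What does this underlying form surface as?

[tikkeb]

/t/ before /k/ (velar) → [k]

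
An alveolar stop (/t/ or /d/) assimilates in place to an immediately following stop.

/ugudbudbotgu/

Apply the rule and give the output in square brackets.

/d/ before /b/ (labial) → [b]
/d/ before /b/ (labial) → [b]
/t/ before /g/ (velar) → [k]

[ugubbubbokgu]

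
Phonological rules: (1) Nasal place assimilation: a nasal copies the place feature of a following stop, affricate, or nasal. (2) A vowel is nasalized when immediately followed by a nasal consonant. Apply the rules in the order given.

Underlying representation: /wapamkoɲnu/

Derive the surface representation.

[wapãŋkõnnu]

Rule 1: /m/ before /k/ (velar) → [ŋ]
Rule 1: /ɲ/ before /n/ (alveolar) → [n]
After rule 1: wapaŋkonnu
Rule 2: /a/ before nasal /ŋ/ → [ã]
Rule 2: /o/ before nasal /n/ → [õ]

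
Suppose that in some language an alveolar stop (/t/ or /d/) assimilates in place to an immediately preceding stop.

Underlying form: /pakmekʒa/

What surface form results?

no segment meets the rule's conditions; no change.

[pakmekʒa]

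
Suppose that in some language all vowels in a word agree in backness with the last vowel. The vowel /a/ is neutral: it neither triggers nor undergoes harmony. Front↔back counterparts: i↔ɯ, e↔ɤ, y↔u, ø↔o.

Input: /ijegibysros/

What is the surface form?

/i/ harmonizes with /o/ ([+back]) → [ɯ]
/e/ harmonizes with /o/ ([+back]) → [ɤ]
/i/ harmonizes with /o/ ([+back]) → [ɯ]
/y/ harmonizes with /o/ ([+back]) → [u]

[ɯjɤgɯbusros]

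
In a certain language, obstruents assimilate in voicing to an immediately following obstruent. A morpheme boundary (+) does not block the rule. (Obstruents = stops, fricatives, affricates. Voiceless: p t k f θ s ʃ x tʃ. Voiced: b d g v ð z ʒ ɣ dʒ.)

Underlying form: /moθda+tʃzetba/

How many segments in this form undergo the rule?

3

/θ/ before /d/ (voiced) → [ð]
/tʃ/ before /z/ (voiced) → [dʒ]
/t/ before /b/ (voiced) → [d]
3 segments change.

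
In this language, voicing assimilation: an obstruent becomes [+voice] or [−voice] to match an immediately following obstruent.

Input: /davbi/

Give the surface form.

no segment meets the rule's conditions; no change.

[davbi]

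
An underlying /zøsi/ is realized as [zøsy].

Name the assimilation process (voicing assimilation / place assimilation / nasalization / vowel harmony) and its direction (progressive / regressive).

/i/→[y].
Vowels agree with the first vowel, so the harmony is progressive.

vowel harmony, progressive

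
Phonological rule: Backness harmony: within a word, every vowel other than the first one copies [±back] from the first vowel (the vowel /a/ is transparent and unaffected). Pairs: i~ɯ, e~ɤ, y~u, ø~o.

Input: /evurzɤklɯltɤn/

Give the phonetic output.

/u/ harmonizes with /e/ ([-back]) → [y]
/ɤ/ harmonizes with /e/ ([-back]) → [e]
/ɯ/ harmonizes with /e/ ([-back]) → [i]
/ɤ/ harmonizes with /e/ ([-back]) → [e]

[evyrzeklilten]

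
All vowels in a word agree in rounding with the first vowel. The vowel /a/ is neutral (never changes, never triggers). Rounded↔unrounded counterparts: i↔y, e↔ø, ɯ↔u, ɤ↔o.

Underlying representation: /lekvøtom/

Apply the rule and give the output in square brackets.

[lekvetɤm]

/ø/ harmonizes with /e/ ([-round]) → [e]
/o/ harmonizes with /e/ ([-round]) → [ɤ]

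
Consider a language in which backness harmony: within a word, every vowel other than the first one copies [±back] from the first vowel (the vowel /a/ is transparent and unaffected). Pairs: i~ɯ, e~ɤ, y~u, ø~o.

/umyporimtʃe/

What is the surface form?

[umuporɯmtʃɤ]

/y/ harmonizes with /u/ ([+back]) → [u]
/i/ harmonizes with /u/ ([+back]) → [ɯ]
/e/ harmonizes with /u/ ([+back]) → [ɤ]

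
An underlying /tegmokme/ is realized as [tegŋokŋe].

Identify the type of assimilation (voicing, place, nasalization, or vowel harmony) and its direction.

place assimilation, progressive

/m/→[ŋ] /m/→[ŋ].
Each target copies a feature from the preceding segment, so the direction is progressive.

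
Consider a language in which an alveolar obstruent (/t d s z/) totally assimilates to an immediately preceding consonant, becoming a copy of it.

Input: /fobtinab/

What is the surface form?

/t/ after /b/ → [b] (total assimilation)

[fobbinab]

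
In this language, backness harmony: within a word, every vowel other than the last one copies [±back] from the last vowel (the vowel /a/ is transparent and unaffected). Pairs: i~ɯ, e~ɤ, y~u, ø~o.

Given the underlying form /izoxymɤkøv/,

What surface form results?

[izøxymekøv]

/o/ harmonizes with /ø/ ([-back]) → [ø]
/ɤ/ harmonizes with /ø/ ([-back]) → [e]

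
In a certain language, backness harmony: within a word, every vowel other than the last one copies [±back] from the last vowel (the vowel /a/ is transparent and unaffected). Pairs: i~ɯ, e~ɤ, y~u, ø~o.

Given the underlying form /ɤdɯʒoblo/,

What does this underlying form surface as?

no segment meets the rule's conditions; no change.

[ɤdɯʒoblo]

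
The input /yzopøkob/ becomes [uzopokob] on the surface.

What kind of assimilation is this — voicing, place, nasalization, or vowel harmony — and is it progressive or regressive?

vowel harmony, regressive

/y/→[u] /ø/→[o].
Vowels agree with the last vowel, so the harmony is regressive.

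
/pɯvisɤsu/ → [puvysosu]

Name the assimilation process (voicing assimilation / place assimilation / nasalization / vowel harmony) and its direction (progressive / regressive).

/ɯ/→[u] /i/→[y] /ɤ/→[o].
Vowels agree with the last vowel, so the harmony is regressive.

vowel harmony, regressive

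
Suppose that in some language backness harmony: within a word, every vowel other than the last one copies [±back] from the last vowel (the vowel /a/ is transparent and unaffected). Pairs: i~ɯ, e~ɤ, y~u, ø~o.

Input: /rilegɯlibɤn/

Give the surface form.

/i/ harmonizes with /ɤ/ ([+back]) → [ɯ]
/e/ harmonizes with /ɤ/ ([+back]) → [ɤ]
/i/ harmonizes with /ɤ/ ([+back]) → [ɯ]

[rɯlɤgɯlɯbɤn]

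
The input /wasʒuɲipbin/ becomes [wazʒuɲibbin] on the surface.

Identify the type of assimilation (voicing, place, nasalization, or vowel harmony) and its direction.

/s/→[z] /p/→[b].
Each target copies a feature from the following segment, so the direction is regressive.

voicing assimilation, regressive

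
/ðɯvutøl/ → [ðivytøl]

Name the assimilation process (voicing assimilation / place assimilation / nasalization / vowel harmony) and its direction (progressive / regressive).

vowel harmony, regressive

/ɯ/→[i] /u/→[y].
Vowels agree with the last vowel, so the harmony is regressive.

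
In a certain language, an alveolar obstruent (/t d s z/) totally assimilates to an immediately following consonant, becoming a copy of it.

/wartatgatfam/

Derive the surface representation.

/t/ before /g/ → [g] (total assimilation)
/t/ before /f/ → [f] (total assimilation)

[wartaggaffam]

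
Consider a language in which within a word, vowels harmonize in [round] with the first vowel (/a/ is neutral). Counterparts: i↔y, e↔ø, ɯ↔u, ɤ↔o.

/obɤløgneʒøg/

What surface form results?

[oboløgnøʒøg]

/ɤ/ harmonizes with /o/ ([+round]) → [o]
/e/ harmonizes with /o/ ([+round]) → [ø]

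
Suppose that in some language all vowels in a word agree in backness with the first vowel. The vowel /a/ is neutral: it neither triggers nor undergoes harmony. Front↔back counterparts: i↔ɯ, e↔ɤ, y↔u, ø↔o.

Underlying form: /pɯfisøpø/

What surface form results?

[pɯfɯsopo]

/i/ harmonizes with /ɯ/ ([+back]) → [ɯ]
/ø/ harmonizes with /ɯ/ ([+back]) → [o]
/ø/ harmonizes with /ɯ/ ([+back]) → [o]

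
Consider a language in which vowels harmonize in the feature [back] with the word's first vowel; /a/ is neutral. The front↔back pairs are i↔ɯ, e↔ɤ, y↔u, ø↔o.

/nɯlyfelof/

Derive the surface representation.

/y/ harmonizes with /ɯ/ ([+back]) → [u]
/e/ harmonizes with /ɯ/ ([+back]) → [ɤ]

[nɯlufɤlof]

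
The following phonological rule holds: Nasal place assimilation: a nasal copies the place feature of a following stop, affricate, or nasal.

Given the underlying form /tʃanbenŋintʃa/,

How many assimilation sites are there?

3

/n/ before /b/ (labial) → [m]
/n/ before /ŋ/ (velar) → [ŋ]
/n/ before /tʃ/ (palatal) → [ɲ]
3 segments change.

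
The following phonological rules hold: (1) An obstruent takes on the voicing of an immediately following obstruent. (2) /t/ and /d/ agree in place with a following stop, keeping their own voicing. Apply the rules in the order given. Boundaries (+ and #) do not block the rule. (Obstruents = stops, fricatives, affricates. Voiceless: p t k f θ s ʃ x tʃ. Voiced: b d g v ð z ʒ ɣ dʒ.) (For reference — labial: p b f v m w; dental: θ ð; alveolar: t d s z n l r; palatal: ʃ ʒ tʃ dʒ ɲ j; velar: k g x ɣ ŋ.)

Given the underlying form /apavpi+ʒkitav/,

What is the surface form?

[apafpi+ʃkitav]

Rule 1: /v/ before /p/ (voiceless) → [f]
Rule 1: /ʒ/ before /k/ (voiceless) → [ʃ]
After rule 1: apafpi+ʃkitav
Rule 2: no segment meets the rule's conditions; no change.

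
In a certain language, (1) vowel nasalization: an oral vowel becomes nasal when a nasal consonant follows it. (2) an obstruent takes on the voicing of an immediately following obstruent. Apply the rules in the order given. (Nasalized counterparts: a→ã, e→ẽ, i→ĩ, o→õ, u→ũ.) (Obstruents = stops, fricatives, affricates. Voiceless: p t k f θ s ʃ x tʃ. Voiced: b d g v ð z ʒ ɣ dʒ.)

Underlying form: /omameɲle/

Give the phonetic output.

[õmãmẽɲle]

Rule 1: /o/ before nasal /m/ → [õ]
Rule 1: /a/ before nasal /m/ → [ã]
Rule 1: /e/ before nasal /ɲ/ → [ẽ]
After rule 1: õmãmẽɲle
Rule 2: no segment meets the rule's conditions; no change.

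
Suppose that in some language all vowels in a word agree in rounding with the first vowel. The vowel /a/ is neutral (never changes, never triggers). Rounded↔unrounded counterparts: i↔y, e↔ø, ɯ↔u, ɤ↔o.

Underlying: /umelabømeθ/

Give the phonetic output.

[umølabømøθ]

/e/ harmonizes with /u/ ([+round]) → [ø]
/e/ harmonizes with /u/ ([+round]) → [ø]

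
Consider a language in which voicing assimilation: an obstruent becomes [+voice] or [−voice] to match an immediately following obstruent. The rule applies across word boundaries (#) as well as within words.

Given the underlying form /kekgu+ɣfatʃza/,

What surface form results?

/k/ before /g/ (voiced) → [g]
/ɣ/ before /f/ (voiceless) → [x]
/tʃ/ before /z/ (voiced) → [dʒ]

[keggu+xfadʒza]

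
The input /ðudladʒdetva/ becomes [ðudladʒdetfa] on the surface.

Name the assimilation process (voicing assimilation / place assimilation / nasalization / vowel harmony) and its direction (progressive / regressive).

voicing assimilation, progressive

/v/→[f].
Each target copies a feature from the preceding segment, so the direction is progressive.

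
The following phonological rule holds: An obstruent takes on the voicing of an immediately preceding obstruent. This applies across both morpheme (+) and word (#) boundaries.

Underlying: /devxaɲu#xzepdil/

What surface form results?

[devɣaɲu#xseptil]

/x/ after /v/ (voiced) → [ɣ]
/z/ after /x/ (voiceless) → [s]
/d/ after /p/ (voiceless) → [t]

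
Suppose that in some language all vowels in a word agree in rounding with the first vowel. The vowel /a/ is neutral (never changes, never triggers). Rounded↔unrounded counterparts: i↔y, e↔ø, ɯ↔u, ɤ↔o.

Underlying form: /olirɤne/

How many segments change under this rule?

3

/i/ harmonizes with /o/ ([+round]) → [y]
/ɤ/ harmonizes with /o/ ([+round]) → [o]
/e/ harmonizes with /o/ ([+round]) → [ø]
3 segments change.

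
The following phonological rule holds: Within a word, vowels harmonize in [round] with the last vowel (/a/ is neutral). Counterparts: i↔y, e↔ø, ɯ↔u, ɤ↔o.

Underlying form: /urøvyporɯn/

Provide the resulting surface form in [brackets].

/u/ harmonizes with /ɯ/ ([-round]) → [ɯ]
/ø/ harmonizes with /ɯ/ ([-round]) → [e]
/y/ harmonizes with /ɯ/ ([-round]) → [i]
/o/ harmonizes with /ɯ/ ([-round]) → [ɤ]

[ɯrevipɤrɯn]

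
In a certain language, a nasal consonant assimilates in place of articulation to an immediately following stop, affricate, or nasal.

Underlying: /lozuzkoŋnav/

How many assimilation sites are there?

/ŋ/ before /n/ (alveolar) → [n]
1 segment changes.

1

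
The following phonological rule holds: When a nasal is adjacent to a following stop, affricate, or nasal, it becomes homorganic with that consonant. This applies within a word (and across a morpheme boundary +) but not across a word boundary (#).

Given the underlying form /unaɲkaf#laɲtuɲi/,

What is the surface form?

[unaŋkaf#lantuɲi]

/ɲ/ before /k/ (velar) → [ŋ]
/ɲ/ before /t/ (alveolar) → [n]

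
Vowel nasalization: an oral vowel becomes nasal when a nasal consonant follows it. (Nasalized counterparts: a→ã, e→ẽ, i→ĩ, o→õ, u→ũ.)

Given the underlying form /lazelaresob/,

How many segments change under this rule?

No segment meets the rule's conditions.

0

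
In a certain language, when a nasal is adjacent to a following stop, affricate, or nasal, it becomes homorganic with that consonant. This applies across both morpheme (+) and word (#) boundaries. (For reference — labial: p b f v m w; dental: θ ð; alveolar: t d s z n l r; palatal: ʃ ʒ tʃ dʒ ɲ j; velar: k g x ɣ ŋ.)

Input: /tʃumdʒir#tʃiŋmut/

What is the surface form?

[tʃuɲdʒir#tʃimmut]

/m/ before /dʒ/ (palatal) → [ɲ]
/ŋ/ before /m/ (labial) → [m]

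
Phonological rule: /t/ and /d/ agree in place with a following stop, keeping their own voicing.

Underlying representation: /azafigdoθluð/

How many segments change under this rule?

No segment meets the rule's conditions.

0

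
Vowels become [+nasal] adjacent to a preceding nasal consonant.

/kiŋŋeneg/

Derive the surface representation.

[kiŋŋẽnẽg]

/e/ after nasal /ŋ/ → [ẽ]
/e/ after nasal /n/ → [ẽ]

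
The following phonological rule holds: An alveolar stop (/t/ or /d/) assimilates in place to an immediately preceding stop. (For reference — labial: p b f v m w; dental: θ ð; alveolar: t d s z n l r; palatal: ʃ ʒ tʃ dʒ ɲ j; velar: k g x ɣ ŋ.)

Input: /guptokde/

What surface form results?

[guppokge]

/t/ after /p/ (labial) → [p]
/d/ after /k/ (velar) → [g]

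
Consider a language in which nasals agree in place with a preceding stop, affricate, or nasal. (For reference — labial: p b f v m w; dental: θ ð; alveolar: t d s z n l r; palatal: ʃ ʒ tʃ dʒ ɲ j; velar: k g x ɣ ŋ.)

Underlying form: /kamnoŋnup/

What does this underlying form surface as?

[kammoŋŋup]

/n/ after /m/ (labial) → [m]
/n/ after /ŋ/ (velar) → [ŋ]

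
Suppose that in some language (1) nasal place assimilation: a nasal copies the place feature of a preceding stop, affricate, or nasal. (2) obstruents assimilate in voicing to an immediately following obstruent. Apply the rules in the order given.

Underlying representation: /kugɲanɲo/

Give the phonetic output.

[kugŋanno]

Rule 1: /ɲ/ after /g/ (velar) → [ŋ]
Rule 1: /ɲ/ after /n/ (alveolar) → [n]
After rule 1: kugŋanno
Rule 2: no segment meets the rule's conditions; no change.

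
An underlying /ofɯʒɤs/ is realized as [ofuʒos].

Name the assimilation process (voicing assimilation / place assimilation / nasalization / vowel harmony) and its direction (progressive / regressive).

/ɯ/→[u] /ɤ/→[o].
Vowels agree with the first vowel, so the harmony is progressive.

vowel harmony, progressive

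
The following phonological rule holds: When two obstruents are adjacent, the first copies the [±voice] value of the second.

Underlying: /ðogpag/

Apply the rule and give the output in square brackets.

[ðokpag]

/g/ before /p/ (voiceless) → [k]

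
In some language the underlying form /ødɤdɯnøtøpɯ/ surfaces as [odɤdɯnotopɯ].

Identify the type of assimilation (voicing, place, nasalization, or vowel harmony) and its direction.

/ø/→[o] /ø/→[o] /ø/→[o].
Vowels agree with the last vowel, so the harmony is regressive.

vowel harmony, regressive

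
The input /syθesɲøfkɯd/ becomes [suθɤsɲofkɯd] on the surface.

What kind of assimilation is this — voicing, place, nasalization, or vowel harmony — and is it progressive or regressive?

vowel harmony, regressive

/y/→[u] /e/→[ɤ] /ø/→[o].
Vowels agree with the last vowel, so the harmony is regressive.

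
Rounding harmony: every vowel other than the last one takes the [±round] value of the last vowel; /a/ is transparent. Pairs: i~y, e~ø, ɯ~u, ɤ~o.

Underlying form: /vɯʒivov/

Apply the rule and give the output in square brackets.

[vuʒyvov]

/ɯ/ harmonizes with /o/ ([+round]) → [u]
/i/ harmonizes with /o/ ([+round]) → [y]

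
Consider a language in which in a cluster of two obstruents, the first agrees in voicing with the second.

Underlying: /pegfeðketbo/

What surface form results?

[pekfeθkedbo]

/g/ before /f/ (voiceless) → [k]
/ð/ before /k/ (voiceless) → [θ]
/t/ before /b/ (voiced) → [d]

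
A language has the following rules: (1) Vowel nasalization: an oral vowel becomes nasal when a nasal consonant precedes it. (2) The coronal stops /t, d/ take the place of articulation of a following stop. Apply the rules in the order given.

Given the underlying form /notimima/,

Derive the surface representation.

Rule 1: /o/ after nasal /n/ → [õ]
Rule 1: /i/ after nasal /m/ → [ĩ]
Rule 1: /a/ after nasal /m/ → [ã]
After rule 1: nõtimĩmã
Rule 2: no segment meets the rule's conditions; no change.

[nõtimĩmã]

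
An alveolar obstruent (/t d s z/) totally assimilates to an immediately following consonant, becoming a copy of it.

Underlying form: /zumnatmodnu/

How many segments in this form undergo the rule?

/t/ before /m/ → [m] (total assimilation)
/d/ before /n/ → [n] (total assimilation)
2 segments change.

2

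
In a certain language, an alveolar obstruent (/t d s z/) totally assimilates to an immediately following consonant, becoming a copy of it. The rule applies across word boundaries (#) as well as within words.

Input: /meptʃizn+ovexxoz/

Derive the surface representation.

/z/ before /n/ → [n] (total assimilation)

[meptʃinn+ovexxoz]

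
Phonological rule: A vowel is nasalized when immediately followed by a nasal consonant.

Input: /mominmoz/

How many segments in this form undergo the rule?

/o/ before nasal /m/ → [õ]
/i/ before nasal /n/ → [ĩ]
2 segments change.

2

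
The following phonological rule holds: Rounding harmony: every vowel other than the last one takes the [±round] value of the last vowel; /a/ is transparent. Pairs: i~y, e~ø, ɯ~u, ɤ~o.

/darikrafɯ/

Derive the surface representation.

[darikrafɯ]

no segment meets the rule's conditions; no change.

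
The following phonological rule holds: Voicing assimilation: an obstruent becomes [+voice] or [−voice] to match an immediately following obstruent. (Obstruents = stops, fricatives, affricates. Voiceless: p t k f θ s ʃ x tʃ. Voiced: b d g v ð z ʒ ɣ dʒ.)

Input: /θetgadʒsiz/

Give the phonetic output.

[θedgatʃsiz]

/t/ before /g/ (voiced) → [d]
/dʒ/ before /s/ (voiceless) → [tʃ]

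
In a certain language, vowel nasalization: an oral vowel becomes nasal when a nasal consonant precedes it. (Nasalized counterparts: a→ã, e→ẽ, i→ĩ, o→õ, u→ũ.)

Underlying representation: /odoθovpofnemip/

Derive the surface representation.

/e/ after nasal /n/ → [ẽ]
/i/ after nasal /m/ → [ĩ]

[odoθovpofnẽmĩp]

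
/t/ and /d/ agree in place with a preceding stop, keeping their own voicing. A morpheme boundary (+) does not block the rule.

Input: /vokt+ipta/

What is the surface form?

[vokk+ippa]

/t/ after /k/ (velar) → [k]
/t/ after /p/ (labial) → [p]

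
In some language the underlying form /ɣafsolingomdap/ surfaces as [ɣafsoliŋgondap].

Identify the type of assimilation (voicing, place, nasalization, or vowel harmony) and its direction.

place assimilation, regressive

/n/→[ŋ] /m/→[n].
Each target copies a feature from the following segment, so the direction is regressive.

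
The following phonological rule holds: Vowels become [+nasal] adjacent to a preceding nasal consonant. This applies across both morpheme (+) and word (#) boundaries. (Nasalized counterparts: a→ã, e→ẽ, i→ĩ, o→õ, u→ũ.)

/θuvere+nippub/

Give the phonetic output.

/i/ after nasal /n/ → [ĩ]

[θuvere+nĩppub]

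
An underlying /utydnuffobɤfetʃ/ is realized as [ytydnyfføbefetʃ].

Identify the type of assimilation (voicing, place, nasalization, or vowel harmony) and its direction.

vowel harmony, regressive

/u/→[y] /u/→[y] /o/→[ø] /ɤ/→[e].
Vowels agree with the last vowel, so the harmony is regressive.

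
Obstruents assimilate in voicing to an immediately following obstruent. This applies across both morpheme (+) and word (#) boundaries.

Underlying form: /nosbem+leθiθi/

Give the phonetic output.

[nozbem+leθiθi]

/s/ before /b/ (voiced) → [z]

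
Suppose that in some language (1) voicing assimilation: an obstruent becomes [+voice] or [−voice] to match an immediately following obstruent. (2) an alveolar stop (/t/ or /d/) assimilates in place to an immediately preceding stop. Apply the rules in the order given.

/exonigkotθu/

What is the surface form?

Rule 1: /g/ before /k/ (voiceless) → [k]
After rule 1: exonikkotθu
Rule 2: no segment meets the rule's conditions; no change.

[exonikkotθu]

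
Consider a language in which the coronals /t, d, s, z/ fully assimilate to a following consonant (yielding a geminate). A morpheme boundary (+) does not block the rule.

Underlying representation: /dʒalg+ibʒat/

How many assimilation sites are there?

No segment meets the rule's conditions.

0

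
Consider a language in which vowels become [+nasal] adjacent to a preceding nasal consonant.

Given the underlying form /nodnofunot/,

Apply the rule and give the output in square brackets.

[nõdnõfunõt]

/o/ after nasal /n/ → [õ]
/o/ after nasal /n/ → [õ]
/o/ after nasal /n/ → [õ]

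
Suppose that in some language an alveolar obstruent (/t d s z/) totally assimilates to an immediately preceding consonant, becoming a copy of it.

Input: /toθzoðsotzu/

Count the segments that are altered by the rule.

3

/z/ after /θ/ → [θ] (total assimilation)
/s/ after /ð/ → [ð] (total assimilation)
/z/ after /t/ → [t] (total assimilation)
3 segments change.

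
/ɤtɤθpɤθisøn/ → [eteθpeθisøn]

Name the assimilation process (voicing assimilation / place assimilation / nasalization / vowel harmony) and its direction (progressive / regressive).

vowel harmony, regressive

/ɤ/→[e] /ɤ/→[e] /ɤ/→[e].
Vowels agree with the last vowel, so the harmony is regressive.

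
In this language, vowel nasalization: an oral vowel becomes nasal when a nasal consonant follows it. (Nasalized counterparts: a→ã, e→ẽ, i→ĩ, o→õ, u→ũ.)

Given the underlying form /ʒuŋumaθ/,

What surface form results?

[ʒũŋũmaθ]

/u/ before nasal /ŋ/ → [ũ]
/u/ before nasal /m/ → [ũ]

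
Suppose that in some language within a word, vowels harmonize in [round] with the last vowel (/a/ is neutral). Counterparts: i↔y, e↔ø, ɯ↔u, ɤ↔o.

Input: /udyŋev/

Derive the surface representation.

[ɯdiŋev]

/u/ harmonizes with /e/ ([-round]) → [ɯ]
/y/ harmonizes with /e/ ([-round]) → [i]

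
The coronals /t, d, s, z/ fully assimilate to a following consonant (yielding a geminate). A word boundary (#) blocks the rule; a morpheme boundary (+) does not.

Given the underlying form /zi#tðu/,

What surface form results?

/t/ before /ð/ → [ð] (total assimilation)

[zi#ððu]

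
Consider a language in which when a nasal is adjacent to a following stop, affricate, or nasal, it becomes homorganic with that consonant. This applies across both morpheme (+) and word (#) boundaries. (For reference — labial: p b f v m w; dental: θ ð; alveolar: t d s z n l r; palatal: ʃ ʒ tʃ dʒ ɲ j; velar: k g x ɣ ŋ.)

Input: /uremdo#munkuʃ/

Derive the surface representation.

[urendo#muŋkuʃ]

/m/ before /d/ (alveolar) → [n]
/n/ before /k/ (velar) → [ŋ]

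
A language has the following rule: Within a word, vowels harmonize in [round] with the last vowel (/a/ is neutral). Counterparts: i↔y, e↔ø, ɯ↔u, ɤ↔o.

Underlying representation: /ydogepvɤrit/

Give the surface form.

[idɤgepvɤrit]

/y/ harmonizes with /i/ ([-round]) → [i]
/o/ harmonizes with /i/ ([-round]) → [ɤ]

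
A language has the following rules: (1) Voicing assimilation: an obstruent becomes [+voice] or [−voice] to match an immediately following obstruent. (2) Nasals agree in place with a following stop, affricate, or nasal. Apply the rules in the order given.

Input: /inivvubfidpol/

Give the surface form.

Rule 1: /b/ before /f/ (voiceless) → [p]
Rule 1: /d/ before /p/ (voiceless) → [t]
After rule 1: inivvupfitpol
Rule 2: no segment meets the rule's conditions; no change.

[inivvupfitpol]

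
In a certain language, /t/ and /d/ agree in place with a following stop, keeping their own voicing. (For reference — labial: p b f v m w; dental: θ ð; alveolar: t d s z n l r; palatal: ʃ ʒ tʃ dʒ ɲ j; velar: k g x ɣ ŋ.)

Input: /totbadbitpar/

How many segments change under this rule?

3

/t/ before /b/ (labial) → [p]
/d/ before /b/ (labial) → [b]
/t/ before /p/ (labial) → [p]
3 segments change.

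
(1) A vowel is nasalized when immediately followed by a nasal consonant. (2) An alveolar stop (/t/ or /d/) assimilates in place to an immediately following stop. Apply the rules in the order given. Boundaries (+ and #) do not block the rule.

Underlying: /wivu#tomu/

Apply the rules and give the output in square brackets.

Rule 1: /o/ before nasal /m/ → [õ]
After rule 1: wivu#tõmu
Rule 2: no segment meets the rule's conditions; no change.

[wivu#tõmu]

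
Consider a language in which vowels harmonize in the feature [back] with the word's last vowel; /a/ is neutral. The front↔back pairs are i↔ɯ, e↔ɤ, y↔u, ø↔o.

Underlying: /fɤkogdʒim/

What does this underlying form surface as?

[fekøgdʒim]

/ɤ/ harmonizes with /i/ ([-back]) → [e]
/o/ harmonizes with /i/ ([-back]) → [ø]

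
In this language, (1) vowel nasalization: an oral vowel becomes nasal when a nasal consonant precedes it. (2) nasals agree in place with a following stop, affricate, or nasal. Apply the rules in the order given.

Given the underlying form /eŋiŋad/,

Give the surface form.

[eŋĩŋãd]

Rule 1: /i/ after nasal /ŋ/ → [ĩ]
Rule 1: /a/ after nasal /ŋ/ → [ã]
After rule 1: eŋĩŋãd
Rule 2: no segment meets the rule's conditions; no change.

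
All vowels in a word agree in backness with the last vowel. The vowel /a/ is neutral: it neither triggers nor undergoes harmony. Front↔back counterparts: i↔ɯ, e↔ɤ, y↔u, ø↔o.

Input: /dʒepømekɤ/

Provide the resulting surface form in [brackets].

/e/ harmonizes with /ɤ/ ([+back]) → [ɤ]
/ø/ harmonizes with /ɤ/ ([+back]) → [o]
/e/ harmonizes with /ɤ/ ([+back]) → [ɤ]

[dʒɤpomɤkɤ]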